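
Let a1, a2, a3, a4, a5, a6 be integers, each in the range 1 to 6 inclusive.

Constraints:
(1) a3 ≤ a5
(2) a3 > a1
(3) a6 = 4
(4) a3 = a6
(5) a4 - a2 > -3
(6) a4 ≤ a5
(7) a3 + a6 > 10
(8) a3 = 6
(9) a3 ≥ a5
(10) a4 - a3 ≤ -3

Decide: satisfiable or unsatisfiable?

Unsatisfiable

Constraint 8 fixes a3 = 6 and constraint 3 fixes a6 = 4, but constraint 4 requires a3 = a6. Since 6 ≠ 4, contradiction.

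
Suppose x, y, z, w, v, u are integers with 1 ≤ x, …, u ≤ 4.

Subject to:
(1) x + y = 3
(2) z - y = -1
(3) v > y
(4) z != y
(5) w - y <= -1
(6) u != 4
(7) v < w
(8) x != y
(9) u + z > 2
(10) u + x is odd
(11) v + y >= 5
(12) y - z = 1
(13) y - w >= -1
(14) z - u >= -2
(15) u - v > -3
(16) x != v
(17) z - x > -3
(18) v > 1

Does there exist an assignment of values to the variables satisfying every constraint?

Constraints 3, 5, and 7 give w < y, y < v, v < w. Chaining: w < y < v < w, which forces w < w — impossible.

Unsatisfiable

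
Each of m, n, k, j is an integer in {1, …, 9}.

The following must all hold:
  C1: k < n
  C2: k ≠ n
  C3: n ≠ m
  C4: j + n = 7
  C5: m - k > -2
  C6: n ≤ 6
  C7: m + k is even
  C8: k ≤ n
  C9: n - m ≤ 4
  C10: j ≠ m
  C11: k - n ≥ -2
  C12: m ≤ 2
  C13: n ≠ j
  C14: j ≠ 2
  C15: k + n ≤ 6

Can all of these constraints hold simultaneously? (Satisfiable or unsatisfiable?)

Satisfiable

Take m = 1, n = 3, k = 1, j = 4. Then constraint 4: j + n = 7; constraint 5: m - k = 0; constraint 9: n - m = 2, and every other listed constraint is also met.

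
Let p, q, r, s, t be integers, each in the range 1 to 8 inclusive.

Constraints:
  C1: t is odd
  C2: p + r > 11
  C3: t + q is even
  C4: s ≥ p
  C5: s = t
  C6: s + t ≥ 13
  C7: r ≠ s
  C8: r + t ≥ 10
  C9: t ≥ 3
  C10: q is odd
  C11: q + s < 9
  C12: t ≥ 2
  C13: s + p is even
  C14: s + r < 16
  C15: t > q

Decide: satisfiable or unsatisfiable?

Satisfiable

Setting (p, q, r, s, t) = (7, 1, 6, 7, 7) satisfies everything: constraint 2: p + r = 13; constraint 6: s + t = 14; constraint 8: r + t = 13, and the others follow.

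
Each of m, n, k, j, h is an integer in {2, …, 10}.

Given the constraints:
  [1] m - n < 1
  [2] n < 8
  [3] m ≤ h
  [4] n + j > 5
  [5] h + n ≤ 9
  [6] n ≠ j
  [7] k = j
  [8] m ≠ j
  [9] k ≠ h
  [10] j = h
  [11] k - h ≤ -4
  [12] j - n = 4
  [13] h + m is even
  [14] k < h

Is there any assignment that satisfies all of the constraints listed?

From constraints 7 and 10, k = j = h, so k = h. But constraint 9 says k ≠ h. Contradiction.

Unsatisfiable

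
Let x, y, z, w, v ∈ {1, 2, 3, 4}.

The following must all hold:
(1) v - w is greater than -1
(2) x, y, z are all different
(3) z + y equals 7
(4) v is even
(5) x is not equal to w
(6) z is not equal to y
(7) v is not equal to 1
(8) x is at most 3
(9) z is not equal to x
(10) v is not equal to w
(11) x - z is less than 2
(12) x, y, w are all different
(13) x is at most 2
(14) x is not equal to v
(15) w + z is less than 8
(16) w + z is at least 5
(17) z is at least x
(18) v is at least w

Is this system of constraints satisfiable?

Try x = 2, y = 4, z = 3, w = 3, v = 4.
Check constraint 1: v - w = 1; constraint 3: z + y = 7. The remaining constraints are straightforward to verify.

Satisfiable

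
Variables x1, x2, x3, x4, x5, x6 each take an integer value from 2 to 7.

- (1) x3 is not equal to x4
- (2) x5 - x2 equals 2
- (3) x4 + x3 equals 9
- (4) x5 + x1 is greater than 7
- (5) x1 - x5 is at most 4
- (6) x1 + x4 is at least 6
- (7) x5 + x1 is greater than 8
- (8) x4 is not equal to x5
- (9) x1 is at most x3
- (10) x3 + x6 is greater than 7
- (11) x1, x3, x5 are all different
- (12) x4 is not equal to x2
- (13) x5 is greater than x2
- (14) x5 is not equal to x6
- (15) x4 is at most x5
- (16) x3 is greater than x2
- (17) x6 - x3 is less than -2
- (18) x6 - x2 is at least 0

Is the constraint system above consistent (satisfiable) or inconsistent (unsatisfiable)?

One satisfying assignment is x1 = 5, x2 = 2, x3 = 6, x4 = 3, x5 = 4, x6 = 2.
For the less obvious constraints — constraint 2: x5 - x2 = 2; constraint 3: x4 + x3 = 9; constraint 4: x5 + x1 = 9 — and the others hold by inspection.

Satisfiable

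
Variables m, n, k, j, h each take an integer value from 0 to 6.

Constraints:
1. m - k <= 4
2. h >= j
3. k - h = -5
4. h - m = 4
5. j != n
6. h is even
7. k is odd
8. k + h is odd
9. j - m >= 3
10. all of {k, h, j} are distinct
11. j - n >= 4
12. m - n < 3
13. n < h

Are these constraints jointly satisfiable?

The assignment m = 2, n = 1, k = 1, j = 5, h = 6 works:
  constraint 1 holds since m - k = 1.
  constraint 3 holds since k - h = -5.
The rest check out directly.

Satisfiable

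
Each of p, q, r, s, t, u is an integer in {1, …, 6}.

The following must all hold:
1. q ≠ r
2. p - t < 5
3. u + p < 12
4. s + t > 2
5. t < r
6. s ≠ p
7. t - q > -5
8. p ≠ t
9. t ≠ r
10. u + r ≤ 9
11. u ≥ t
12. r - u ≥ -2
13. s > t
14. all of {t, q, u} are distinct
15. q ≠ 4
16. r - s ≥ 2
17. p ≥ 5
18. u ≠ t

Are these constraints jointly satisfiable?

Satisfiable

Try p = 5, q = 6, r = 5, s = 3, t = 2, u = 4.
Check constraint 2: p - t = 3; constraint 3: u + p = 9. The remaining constraints are straightforward to verify.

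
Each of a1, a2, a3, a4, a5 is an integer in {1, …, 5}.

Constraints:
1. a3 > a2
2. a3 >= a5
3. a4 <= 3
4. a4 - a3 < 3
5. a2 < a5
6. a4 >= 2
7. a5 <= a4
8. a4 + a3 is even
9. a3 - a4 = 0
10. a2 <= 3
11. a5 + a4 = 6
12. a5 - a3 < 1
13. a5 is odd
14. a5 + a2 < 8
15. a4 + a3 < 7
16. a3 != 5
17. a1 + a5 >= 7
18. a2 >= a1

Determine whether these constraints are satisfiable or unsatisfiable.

Unsatisfiable

From constraints 10 and 18: a1 ≤ a2 ≤ 3. From constraints 3 and 7: a5 ≤ a4 ≤ 3. Hence a1 + a5 ≤ 6. But constraint 17 requires a1 + a5 ≥ 7, and 7 > 6. Contradiction.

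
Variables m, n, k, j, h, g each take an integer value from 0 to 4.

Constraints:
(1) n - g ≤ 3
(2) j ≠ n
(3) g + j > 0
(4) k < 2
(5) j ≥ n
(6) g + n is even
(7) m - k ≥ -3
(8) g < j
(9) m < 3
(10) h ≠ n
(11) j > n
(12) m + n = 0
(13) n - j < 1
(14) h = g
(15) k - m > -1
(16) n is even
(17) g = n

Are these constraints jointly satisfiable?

From constraints 14 and 17, h = g = n, so h = n. But constraint 10 says h ≠ n. Contradiction.

Unsatisfiable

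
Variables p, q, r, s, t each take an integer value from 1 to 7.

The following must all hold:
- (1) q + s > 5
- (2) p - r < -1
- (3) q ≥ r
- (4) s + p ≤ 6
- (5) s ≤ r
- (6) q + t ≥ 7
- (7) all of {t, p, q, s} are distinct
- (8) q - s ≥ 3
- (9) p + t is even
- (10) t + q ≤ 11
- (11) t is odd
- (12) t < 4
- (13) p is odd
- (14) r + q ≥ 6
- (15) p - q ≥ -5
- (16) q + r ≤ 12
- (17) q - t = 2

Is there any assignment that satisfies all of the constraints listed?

One satisfying assignment is p = 1, q = 5, r = 4, s = 2, t = 3.
For the less obvious constraints — constraint 1: q + s = 7; constraint 2: p - r = -3 — and the others hold by inspection.

Satisfiable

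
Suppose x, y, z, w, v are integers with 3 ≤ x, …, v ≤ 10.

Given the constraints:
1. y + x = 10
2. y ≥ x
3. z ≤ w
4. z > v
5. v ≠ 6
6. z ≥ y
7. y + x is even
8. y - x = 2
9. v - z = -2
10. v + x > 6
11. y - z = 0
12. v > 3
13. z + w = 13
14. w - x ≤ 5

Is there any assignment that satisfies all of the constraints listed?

Satisfiable

Try x = 4, y = 6, z = 6, w = 7, v = 4.
Check constraint 1: y + x = 10; constraint 8: y - x = 2. The remaining constraints are straightforward to verify.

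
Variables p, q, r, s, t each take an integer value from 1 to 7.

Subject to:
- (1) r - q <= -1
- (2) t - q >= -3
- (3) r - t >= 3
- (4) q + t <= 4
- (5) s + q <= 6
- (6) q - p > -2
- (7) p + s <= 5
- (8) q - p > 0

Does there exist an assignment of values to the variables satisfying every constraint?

Constraints 1, 2, and 3 give t − q ≥ -3, q − r ≥ 1, r − t ≥ 3.
Adding all 3 inequalities: the left sides telescope to 0, and the right sides sum to (-3) + 1 + 3 = 1. So 0 ≥ 1, which is false.

Unsatisfiable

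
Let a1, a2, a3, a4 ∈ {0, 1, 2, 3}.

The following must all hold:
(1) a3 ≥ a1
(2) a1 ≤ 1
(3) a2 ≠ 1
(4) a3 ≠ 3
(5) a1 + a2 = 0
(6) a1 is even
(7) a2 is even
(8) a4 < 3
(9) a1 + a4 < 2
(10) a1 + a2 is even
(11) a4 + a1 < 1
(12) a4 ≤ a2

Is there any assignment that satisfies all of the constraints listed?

The assignment a1 = 0, a2 = 0, a3 = 0, a4 = 0 works:
  constraint 5 holds since a1 + a2 = 0.
  constraint 9 holds since a1 + a4 = 0.
The rest check out directly.

Satisfiable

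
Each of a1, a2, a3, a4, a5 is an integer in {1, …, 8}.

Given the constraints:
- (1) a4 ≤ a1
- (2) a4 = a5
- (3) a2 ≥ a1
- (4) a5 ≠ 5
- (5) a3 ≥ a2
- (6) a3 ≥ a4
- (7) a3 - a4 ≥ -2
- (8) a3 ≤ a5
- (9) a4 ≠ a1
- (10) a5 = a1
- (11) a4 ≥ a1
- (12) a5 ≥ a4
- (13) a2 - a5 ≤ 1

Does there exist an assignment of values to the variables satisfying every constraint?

Unsatisfiable

From constraints 2 and 10, a4 = a5 = a1, so a4 = a1. But constraint 9 says a4 ≠ a1. Contradiction.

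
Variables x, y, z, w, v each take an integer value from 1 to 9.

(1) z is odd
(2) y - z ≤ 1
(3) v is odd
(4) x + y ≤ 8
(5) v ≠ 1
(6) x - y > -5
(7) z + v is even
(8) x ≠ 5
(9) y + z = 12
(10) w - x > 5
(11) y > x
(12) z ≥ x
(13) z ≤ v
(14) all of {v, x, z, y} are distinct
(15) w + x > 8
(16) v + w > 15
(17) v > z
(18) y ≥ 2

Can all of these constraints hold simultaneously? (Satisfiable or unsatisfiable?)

Try x = 2, y = 5, z = 7, w = 9, v = 9.
Check constraint 2: y - z = -2; constraint 4: x + y = 7; constraint 6: x - y = -3. The remaining constraints are straightforward to verify.

Satisfiable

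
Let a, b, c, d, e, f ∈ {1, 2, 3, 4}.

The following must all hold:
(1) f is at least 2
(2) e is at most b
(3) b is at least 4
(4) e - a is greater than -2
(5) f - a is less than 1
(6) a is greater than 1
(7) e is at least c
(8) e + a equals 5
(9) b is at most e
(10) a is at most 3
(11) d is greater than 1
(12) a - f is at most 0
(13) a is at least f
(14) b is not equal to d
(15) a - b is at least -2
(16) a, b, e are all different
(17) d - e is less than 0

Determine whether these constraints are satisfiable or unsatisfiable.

From constraints 3 and 9: e ≥ b ≥ 4. From constraints 1 and 13: a ≥ f ≥ 2. Hence e + a ≥ 6. But constraint 8 requires e + a = 5, and 5 < 6. Contradiction.

Unsatisfiable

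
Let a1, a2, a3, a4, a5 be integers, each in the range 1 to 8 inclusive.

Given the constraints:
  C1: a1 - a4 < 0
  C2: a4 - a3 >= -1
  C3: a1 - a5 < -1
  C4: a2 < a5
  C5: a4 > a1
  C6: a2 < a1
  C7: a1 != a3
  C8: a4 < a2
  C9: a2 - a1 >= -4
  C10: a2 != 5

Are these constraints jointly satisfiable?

Constraints 5, 6, and 8 give a1 < a4, a4 < a2, a2 < a1. Chaining: a1 < a4 < a2 < a1, which forces a1 < a1 — impossible.

Unsatisfiable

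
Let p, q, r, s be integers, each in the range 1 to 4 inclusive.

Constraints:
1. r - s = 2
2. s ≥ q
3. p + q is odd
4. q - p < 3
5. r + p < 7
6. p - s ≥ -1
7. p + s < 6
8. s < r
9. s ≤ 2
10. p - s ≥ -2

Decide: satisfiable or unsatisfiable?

Satisfiable

Take p = 1, q = 2, r = 4, s = 2. Then constraint 1: r - s = 2; constraint 4: q - p = 1; constraint 5: r + p = 5, and every other listed constraint is also met.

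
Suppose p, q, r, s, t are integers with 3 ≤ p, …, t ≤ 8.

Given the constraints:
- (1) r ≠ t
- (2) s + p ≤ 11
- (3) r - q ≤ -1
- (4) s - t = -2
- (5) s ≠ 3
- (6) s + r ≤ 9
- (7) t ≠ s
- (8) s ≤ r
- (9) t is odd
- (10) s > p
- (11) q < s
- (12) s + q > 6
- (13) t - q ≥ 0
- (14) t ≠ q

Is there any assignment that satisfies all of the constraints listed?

Unsatisfiable

Constraints 3, 8, and 11 give r < q, q < s, s ≤ r. Chaining: r < q < s ≤ r, which forces r < r — impossible.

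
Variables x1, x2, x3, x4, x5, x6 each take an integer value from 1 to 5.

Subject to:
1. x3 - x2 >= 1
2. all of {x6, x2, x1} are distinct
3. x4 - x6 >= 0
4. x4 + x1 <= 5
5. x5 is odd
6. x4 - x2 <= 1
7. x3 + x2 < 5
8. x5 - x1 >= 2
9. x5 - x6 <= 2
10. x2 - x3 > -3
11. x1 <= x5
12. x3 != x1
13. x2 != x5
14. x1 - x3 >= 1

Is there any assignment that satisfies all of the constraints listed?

Constraints 1, 3, 6, 8, 9, and 14 give x5 − x1 ≥ 2, x1 − x3 ≥ 1, x3 − x2 ≥ 1, x2 − x4 ≥ -1, x4 − x6 ≥ 0, x6 − x5 ≥ -2.
Adding all 6 inequalities: the left sides telescope to 0, and the right sides sum to 2 + 1 + 1 + (-1) + 0 + (-2) = 1. So 0 ≥ 1, which is false.

Unsatisfiable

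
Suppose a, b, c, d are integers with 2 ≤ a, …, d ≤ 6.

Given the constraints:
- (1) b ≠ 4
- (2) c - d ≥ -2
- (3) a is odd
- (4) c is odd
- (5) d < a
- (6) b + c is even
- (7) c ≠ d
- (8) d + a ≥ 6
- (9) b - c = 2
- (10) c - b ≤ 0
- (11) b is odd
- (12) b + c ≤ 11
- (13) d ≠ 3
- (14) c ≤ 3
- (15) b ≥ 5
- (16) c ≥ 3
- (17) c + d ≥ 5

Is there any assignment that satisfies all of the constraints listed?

One satisfying assignment is a = 5, b = 5, c = 3, d = 4.
For the less obvious constraints — constraint 2: c - d = -1; constraint 8: d + a = 9; constraint 9: b - c = 2 — and the others hold by inspection.

Satisfiable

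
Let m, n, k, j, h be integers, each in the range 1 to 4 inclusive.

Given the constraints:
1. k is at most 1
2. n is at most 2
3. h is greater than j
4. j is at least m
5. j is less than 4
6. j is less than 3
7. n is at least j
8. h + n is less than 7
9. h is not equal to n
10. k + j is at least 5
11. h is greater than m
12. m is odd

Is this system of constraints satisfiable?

From constraint 1: k ≤ 1. From constraints 2 and 7: j ≤ n ≤ 2. Hence k + j ≤ 3. But constraint 10 requires k + j ≥ 5, and 5 > 3. Contradiction.

Unsatisfiable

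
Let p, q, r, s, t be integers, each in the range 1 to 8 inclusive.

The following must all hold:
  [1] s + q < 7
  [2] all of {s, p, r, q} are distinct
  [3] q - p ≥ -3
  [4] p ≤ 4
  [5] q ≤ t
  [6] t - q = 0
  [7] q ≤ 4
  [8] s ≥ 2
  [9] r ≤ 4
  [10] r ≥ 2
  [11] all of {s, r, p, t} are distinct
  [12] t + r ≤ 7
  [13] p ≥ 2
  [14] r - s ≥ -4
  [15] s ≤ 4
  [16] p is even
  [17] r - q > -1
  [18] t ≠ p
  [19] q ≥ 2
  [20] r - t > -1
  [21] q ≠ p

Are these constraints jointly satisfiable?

Constraints 4, 7, 8, 9, 10, 13, 15, and 19 confine each of s, p, r, q to the 3 values {2, …, 4}.
Constraint 2 requires all 4 of them to be distinct, but only 3 values are available — impossible by the pigeonhole principle.

Unsatisfiable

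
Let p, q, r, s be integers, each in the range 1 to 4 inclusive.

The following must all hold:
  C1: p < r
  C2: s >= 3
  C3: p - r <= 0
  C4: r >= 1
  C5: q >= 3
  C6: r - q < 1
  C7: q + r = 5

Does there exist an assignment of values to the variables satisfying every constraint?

One satisfying assignment is p = 1, q = 3, r = 2, s = 3.
For the less obvious constraints — constraint 3: p - r = -1; constraint 6: r - q = -1 — and the others hold by inspection.

Satisfiable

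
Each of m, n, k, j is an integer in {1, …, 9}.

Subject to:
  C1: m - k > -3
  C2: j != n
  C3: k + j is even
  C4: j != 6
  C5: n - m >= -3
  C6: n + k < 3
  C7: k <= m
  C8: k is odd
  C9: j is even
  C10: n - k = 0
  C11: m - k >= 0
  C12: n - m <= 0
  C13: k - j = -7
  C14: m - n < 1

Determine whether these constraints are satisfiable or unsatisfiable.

Unsatisfiable

Constraint 8 makes k odd and constraint 9 makes j even, so k + j must be odd. Constraint 3 says k + j is even — contradiction.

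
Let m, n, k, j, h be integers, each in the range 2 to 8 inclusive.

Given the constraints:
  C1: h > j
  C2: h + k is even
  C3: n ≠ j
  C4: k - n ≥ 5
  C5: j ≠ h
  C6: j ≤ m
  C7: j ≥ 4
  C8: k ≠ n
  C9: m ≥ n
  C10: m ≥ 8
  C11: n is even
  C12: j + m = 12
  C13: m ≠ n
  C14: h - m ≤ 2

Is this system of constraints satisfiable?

Satisfiable

One satisfying assignment is m = 8, n = 2, k = 7, j = 4, h = 7.
For the less obvious constraints — constraint 4: k - n = 5; constraint 12: j + m = 12 — and the others hold by inspection.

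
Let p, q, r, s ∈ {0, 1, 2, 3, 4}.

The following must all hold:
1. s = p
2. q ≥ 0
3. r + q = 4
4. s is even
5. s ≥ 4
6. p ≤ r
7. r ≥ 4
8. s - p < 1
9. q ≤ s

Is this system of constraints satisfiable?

One satisfying assignment is p = 4, q = 0, r = 4, s = 4.
For the less obvious constraints — constraint 3: r + q = 4; constraint 4: s = 4 is even; constraint 8: s - p = 0 — and the others hold by inspection.

Satisfiable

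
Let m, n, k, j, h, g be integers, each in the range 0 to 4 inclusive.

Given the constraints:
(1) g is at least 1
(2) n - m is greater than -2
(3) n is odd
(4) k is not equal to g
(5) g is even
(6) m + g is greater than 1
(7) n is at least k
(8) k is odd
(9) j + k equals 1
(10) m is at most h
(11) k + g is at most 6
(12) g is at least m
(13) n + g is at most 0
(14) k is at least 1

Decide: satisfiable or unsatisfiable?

Unsatisfiable

From constraints 7 and 14: n ≥ k ≥ 1. From constraint 1: g ≥ 1. Hence n + g ≥ 2. But constraint 13 requires n + g ≤ 0, and 0 < 2. Contradiction.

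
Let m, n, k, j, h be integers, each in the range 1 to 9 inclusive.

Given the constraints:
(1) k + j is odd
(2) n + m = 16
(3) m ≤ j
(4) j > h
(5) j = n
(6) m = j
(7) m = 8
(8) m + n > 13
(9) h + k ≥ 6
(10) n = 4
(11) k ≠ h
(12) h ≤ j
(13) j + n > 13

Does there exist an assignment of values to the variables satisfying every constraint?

Unsatisfiable

Constraint 7 fixes m = 8 and constraint 10 fixes n = 4. Constraints 5 and 6 give m = j = n, so m = n. But 8 ≠ 4 — contradiction.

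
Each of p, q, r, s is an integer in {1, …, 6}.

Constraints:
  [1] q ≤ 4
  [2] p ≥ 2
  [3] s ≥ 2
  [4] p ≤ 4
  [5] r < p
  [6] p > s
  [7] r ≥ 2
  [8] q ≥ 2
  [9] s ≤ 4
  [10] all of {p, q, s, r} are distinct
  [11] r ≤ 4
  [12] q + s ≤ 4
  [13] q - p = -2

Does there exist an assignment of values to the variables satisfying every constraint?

Constraints 1, 2, 3, 4, 7, 8, 9, and 11 confine each of p, q, s, r to the 3 values {2, …, 4}.
Constraint 10 requires all 4 of them to be distinct, but only 3 values are available — impossible by the pigeonhole principle.

Unsatisfiable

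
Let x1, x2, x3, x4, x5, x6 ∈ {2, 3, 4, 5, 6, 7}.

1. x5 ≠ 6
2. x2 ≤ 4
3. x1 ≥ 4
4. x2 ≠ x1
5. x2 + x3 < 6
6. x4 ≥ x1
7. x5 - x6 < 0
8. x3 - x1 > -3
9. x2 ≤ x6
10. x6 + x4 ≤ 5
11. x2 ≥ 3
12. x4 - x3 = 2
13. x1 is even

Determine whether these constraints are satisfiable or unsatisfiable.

From constraints 9 and 11: x6 ≥ x2 ≥ 3. From constraints 3 and 6: x4 ≥ x1 ≥ 4. Hence x6 + x4 ≥ 7. But constraint 10 requires x6 + x4 ≤ 5, and 5 < 7. Contradiction.

Unsatisfiable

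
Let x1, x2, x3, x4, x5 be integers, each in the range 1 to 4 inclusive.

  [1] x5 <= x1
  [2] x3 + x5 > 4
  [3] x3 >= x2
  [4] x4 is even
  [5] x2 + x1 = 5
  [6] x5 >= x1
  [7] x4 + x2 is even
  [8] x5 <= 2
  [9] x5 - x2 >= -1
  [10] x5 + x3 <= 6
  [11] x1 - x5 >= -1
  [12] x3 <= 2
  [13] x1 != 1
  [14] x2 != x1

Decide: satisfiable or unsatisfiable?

Unsatisfiable

From constraints 3 and 12: x2 ≤ x3 ≤ 2. From constraints 6 and 8: x1 ≤ x5 ≤ 2. Hence x2 + x1 ≤ 4. But constraint 5 requires x2 + x1 = 5, and 5 > 4. Contradiction.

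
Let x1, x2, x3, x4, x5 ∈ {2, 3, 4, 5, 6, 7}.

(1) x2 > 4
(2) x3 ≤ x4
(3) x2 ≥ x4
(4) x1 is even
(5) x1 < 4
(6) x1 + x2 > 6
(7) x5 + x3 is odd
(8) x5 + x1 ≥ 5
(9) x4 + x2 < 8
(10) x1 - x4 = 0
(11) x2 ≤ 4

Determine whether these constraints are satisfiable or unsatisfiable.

From constraint 1: x2 ≥ 5. From constraint 11: x2 ≤ 4. But 4 < 5, so no value of x2 works.

Unsatisfiable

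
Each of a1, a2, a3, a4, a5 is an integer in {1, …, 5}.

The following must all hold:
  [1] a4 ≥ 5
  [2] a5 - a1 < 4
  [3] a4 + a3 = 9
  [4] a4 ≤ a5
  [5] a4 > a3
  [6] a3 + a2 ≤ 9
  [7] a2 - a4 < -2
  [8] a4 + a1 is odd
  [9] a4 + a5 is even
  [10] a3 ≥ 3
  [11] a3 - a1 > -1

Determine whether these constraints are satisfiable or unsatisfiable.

Satisfiable

Setting (a1, a2, a3, a4, a5) = (4, 2, 4, 5, 5) satisfies everything: constraint 2: a5 - a1 = 1; constraint 3: a4 + a3 = 9, and the others follow.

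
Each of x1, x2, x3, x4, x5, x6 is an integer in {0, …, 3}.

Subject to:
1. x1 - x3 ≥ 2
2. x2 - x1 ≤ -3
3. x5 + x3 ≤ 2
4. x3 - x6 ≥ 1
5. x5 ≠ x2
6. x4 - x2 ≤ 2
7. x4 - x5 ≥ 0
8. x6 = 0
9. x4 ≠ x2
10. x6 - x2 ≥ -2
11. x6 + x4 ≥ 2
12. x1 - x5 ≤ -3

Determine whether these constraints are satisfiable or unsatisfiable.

Unsatisfiable

Constraints 1, 4, 6, 7, 10, and 12 give x1 − x3 ≥ 2, x3 − x6 ≥ 1, x6 − x2 ≥ -2, x2 − x4 ≥ -2, x4 − x5 ≥ 0, x5 − x1 ≥ 3.
Adding all 6 inequalities: the left sides telescope to 0, and the right sides sum to 2 + 1 + (-2) + (-2) + 0 + 3 = 2. So 0 ≥ 2, which is false.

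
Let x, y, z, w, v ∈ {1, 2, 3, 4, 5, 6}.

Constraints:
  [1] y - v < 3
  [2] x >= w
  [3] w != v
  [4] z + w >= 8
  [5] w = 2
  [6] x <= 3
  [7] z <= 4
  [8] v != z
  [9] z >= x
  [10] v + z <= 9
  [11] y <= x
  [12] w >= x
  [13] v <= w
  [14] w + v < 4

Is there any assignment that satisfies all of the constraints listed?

From constraint 7: z ≤ 4. From constraints 2 and 6: w ≤ x ≤ 3. Hence z + w ≤ 7. But constraint 4 requires z + w ≥ 8, and 8 > 7. Contradiction.

Unsatisfiable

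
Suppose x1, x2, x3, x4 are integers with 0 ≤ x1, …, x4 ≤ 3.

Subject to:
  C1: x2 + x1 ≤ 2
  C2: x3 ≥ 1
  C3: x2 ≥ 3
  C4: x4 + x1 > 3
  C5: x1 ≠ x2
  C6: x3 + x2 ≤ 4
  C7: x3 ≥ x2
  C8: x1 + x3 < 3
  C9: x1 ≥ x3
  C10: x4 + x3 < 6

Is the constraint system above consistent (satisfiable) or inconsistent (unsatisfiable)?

Unsatisfiable

From constraint 3: x2 ≥ 3. From constraints 2 and 9: x1 ≥ x3 ≥ 1. Hence x2 + x1 ≥ 4. But constraint 1 requires x2 + x1 ≤ 2, and 2 < 4. Contradiction.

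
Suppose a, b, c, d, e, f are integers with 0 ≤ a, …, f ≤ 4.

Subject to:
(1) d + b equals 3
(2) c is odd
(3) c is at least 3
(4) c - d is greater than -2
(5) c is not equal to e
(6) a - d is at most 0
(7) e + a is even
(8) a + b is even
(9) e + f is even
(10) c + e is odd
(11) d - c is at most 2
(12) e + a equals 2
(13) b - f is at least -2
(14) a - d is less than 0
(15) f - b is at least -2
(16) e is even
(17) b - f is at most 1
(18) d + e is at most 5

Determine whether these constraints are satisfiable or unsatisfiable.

Satisfiable

One satisfying assignment is a = 2, b = 0, c = 3, d = 3, e = 0, f = 0.
For the less obvious constraints — constraint 1: d + b = 3; constraint 4: c - d = 0 — and the others hold by inspection.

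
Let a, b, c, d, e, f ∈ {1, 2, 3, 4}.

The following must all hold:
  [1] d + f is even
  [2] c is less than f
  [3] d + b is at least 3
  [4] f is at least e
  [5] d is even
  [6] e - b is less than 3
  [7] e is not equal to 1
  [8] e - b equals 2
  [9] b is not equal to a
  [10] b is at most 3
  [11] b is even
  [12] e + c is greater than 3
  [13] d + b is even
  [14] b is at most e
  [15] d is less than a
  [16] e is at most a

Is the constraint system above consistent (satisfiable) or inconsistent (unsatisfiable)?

Satisfiable

Take a = 4, b = 2, c = 2, d = 2, e = 4, f = 4. Then constraint 3: d + b = 4; constraint 6: e - b = 2; constraint 8: e - b = 2, and every other listed constraint is also met.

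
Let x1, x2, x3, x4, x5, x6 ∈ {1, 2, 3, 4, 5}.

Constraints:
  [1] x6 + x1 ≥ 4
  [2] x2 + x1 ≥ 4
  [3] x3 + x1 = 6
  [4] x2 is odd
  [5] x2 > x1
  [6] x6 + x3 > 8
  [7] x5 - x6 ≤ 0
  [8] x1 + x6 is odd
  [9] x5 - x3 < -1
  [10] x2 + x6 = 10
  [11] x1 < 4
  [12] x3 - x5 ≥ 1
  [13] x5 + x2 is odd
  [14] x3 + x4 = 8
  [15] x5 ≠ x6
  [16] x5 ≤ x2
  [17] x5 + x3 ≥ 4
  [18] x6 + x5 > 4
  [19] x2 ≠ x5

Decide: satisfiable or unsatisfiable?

Satisfiable

Try x1 = 2, x2 = 5, x3 = 4, x4 = 4, x5 = 2, x6 = 5.
Check constraint 1: x6 + x1 = 7; constraint 2: x2 + x1 = 7. The remaining constraints are straightforward to verify.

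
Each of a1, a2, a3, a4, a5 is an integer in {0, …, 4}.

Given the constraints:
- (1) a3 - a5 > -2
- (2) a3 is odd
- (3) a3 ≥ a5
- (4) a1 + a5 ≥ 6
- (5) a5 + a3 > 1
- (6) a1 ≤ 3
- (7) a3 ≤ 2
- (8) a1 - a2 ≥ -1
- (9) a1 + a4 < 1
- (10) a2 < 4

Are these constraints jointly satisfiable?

From constraint 6: a1 ≤ 3. From constraints 3 and 7: a5 ≤ a3 ≤ 2. Hence a1 + a5 ≤ 5. But constraint 4 requires a1 + a5 ≥ 6, and 6 > 5. Contradiction.

Unsatisfiable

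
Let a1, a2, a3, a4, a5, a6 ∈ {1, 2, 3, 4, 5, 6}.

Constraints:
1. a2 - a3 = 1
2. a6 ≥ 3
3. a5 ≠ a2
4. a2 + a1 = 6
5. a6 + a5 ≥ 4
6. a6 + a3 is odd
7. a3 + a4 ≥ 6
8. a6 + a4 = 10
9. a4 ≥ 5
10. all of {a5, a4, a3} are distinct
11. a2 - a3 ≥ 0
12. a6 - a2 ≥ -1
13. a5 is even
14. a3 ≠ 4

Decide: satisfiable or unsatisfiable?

Satisfiable

The assignment a1 = 2, a2 = 4, a3 = 3, a4 = 6, a5 = 2, a6 = 4 works:
  constraint 1 holds since a2 - a3 = 1.
  constraint 4 holds since a2 + a1 = 6.
The rest check out directly.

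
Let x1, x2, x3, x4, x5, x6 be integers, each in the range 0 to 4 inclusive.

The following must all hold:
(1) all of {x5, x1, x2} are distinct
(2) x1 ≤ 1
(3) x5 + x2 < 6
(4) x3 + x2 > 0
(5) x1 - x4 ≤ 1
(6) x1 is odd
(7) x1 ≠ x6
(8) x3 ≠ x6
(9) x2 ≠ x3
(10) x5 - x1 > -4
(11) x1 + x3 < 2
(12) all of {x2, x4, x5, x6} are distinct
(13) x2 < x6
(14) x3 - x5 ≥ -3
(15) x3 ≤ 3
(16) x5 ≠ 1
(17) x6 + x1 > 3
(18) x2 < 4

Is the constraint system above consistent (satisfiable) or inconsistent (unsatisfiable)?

Satisfiable

Setting (x1, x2, x3, x4, x5, x6) = (1, 3, 0, 1, 0, 4) satisfies everything: constraint 3: x5 + x2 = 3; constraint 4: x3 + x2 = 3; constraint 5: x1 - x4 = 0, and the others follow.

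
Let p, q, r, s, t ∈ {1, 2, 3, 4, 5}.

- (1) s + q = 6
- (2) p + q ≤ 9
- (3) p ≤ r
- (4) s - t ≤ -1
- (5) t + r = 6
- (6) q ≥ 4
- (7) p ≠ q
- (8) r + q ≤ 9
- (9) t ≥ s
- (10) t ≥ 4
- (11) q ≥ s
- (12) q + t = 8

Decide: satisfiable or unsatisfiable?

Satisfiable

Take p = 2, q = 4, r = 2, s = 2, t = 4. Then constraint 1: s + q = 6; constraint 2: p + q = 6, and every other listed constraint is also met.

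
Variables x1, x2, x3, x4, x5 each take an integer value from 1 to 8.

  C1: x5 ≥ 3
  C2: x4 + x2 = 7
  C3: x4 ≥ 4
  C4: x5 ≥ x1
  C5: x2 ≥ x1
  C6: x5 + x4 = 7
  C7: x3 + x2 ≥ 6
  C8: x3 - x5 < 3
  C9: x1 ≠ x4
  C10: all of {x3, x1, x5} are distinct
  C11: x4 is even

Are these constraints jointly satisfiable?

Setting (x1, x2, x3, x4, x5) = (2, 3, 4, 4, 3) satisfies everything: constraint 2: x4 + x2 = 7; constraint 6: x5 + x4 = 7, and the others follow.

Satisfiable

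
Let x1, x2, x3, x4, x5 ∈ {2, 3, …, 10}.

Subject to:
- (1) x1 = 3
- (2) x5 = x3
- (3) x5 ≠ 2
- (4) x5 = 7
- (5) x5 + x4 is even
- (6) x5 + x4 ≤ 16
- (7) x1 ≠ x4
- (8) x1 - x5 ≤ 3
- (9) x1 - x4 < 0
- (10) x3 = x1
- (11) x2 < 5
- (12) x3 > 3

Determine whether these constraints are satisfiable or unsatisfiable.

Unsatisfiable

Constraint 4 fixes x5 = 7 and constraint 1 fixes x1 = 3. Constraints 2 and 10 give x5 = x3 = x1, so x5 = x1. But 7 ≠ 3 — contradiction.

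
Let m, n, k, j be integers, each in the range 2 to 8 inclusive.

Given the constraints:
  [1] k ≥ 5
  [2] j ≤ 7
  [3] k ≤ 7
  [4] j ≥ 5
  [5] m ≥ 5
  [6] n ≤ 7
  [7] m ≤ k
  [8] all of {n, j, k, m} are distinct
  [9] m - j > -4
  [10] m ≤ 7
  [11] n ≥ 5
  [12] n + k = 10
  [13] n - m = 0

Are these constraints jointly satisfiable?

Unsatisfiable

Constraints 1, 2, 3, 4, 5, 6, 10, and 11 confine each of n, j, k, m to the 3 values {5, …, 7}.
Constraint 8 requires all 4 of them to be distinct, but only 3 values are available — impossible by the pigeonhole principle.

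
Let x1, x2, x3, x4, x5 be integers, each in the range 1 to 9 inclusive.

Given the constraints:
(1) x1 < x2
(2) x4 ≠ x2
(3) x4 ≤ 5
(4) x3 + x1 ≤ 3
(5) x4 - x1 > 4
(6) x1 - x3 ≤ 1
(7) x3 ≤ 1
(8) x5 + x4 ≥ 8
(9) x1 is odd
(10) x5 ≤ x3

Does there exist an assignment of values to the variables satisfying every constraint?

From constraints 7 and 10: x5 ≤ x3 ≤ 1. From constraint 3: x4 ≤ 5. Hence x5 + x4 ≤ 6. But constraint 8 requires x5 + x4 ≥ 8, and 8 > 6. Contradiction.

Unsatisfiable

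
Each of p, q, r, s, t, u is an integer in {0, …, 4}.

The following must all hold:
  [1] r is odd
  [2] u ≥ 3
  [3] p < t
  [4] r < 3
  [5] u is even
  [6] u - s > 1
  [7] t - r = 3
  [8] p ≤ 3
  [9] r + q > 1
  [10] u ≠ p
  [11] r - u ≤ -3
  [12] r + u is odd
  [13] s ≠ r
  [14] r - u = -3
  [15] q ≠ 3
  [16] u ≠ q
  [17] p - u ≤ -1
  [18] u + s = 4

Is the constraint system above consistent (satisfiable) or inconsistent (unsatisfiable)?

Satisfiable

Try p = 3, q = 2, r = 1, s = 0, t = 4, u = 4.
Check constraint 6: u - s = 4; constraint 7: t - r = 3. The remaining constraints are straightforward to verify.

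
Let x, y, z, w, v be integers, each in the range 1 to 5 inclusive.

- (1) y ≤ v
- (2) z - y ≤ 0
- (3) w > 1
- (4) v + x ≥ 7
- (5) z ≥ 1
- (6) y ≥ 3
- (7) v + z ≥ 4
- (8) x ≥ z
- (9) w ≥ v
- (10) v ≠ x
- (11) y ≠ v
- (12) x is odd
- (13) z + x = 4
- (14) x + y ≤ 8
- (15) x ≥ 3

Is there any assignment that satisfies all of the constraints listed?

Satisfiable

Take x = 3, y = 4, z = 1, w = 5, v = 5. Then constraint 2: z - y = -3; constraint 4: v + x = 8, and every other listed constraint is also met.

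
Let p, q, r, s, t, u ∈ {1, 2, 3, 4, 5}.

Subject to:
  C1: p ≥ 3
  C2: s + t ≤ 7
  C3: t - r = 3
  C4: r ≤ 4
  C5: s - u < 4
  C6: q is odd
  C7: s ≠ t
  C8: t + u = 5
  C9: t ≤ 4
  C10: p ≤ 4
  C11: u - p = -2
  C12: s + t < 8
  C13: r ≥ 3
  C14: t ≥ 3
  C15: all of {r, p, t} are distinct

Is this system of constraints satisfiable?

Unsatisfiable

Constraints 1, 4, 9, 10, 13, and 14 confine each of r, p, t to the 2 values {3, 4}.
Constraint 15 requires all 3 of them to be distinct, but only 2 values are available — impossible by the pigeonhole principle.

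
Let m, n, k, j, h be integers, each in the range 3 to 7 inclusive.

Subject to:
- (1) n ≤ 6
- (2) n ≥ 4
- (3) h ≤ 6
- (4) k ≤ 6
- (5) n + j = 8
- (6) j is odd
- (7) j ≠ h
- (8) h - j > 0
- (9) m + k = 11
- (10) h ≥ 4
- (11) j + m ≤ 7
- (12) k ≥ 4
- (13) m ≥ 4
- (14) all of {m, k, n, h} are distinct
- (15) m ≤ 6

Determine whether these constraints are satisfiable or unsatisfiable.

Unsatisfiable

Constraints 1, 2, 3, 4, 10, 12, 13, and 15 confine each of m, k, n, h to the 3 values {4, …, 6}.
Constraint 14 requires all 4 of them to be distinct, but only 3 values are available — impossible by the pigeonhole principle.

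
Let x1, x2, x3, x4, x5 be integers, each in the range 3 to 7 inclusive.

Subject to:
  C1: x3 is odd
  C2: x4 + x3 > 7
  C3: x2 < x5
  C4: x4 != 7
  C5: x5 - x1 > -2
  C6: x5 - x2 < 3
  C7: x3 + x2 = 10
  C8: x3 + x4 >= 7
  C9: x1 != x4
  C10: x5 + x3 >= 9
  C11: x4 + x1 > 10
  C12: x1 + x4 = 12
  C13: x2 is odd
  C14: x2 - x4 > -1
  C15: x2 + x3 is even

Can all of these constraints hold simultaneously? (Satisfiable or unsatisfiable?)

Take x1 = 7, x2 = 5, x3 = 5, x4 = 5, x5 = 7. Then constraint 2: x4 + x3 = 10; constraint 5: x5 - x1 = 0; constraint 6: x5 - x2 = 2, and every other listed constraint is also met.

Satisfiable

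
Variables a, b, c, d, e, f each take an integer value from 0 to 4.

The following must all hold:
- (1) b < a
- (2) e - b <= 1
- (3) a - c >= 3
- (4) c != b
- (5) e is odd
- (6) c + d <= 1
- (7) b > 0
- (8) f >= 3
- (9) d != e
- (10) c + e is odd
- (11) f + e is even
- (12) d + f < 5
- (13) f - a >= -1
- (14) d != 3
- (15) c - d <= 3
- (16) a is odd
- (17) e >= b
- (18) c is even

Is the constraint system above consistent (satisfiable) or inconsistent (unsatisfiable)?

Satisfiable

One satisfying assignment is a = 3, b = 2, c = 0, d = 0, e = 3, f = 3.
For the less obvious constraints — constraint 2: e - b = 1; constraint 3: a - c = 3 — and the others hold by inspection.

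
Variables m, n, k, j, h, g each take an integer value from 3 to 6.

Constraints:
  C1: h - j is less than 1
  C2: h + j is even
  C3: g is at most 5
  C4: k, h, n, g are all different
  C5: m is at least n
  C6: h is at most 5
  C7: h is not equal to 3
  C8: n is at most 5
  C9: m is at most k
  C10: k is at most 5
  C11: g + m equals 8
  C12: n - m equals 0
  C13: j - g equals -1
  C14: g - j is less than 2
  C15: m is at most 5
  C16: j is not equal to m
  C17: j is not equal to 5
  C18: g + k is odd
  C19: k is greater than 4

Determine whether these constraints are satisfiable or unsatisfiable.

Constraints 3, 6, 8, and 10 confine each of k, h, n, g to the 3 values {3, …, 5} (the domain already gives each ≥ 3).
Constraint 4 requires all 4 of them to be distinct, but only 3 values are available — impossible by the pigeonhole principle.

Unsatisfiable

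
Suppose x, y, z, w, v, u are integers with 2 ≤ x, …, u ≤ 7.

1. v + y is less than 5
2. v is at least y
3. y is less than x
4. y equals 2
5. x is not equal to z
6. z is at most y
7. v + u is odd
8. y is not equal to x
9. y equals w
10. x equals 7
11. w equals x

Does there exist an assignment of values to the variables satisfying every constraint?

Unsatisfiable

Constraint 4 fixes y = 2 and constraint 10 fixes x = 7. Constraints 9 and 11 give y = w = x, so y = x. But 2 ≠ 7 — contradiction.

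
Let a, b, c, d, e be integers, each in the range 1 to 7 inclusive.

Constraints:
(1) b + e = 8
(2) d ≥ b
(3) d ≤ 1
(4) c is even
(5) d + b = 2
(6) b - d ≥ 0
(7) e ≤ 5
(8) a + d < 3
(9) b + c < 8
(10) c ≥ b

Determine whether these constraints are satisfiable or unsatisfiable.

From constraints 2 and 3: b ≤ d ≤ 1. From constraint 7: e ≤ 5. Hence b + e ≤ 6. But constraint 1 requires b + e = 8, and 8 > 6. Contradiction.

Unsatisfiable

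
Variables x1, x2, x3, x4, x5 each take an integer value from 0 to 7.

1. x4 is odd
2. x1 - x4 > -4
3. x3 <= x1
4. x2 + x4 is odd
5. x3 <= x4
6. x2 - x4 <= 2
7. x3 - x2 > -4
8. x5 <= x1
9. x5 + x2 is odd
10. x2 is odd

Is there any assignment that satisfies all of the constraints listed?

Unsatisfiable

Constraint 10 makes x2 odd and constraint 1 makes x4 odd, so x2 + x4 must be even. Constraint 4 says x2 + x4 is odd — contradiction.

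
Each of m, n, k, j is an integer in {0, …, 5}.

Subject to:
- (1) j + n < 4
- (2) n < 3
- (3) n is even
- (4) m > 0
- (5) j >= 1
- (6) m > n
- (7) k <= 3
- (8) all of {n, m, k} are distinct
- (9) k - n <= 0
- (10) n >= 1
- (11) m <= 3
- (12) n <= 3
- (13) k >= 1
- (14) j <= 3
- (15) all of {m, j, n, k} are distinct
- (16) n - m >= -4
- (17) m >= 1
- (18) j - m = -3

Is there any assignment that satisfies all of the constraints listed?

Constraints 5, 7, 10, 11, 12, 13, 14, and 17 confine each of m, j, n, k to the 3 values {1, …, 3}.
Constraint 15 requires all 4 of them to be distinct, but only 3 values are available — impossible by the pigeonhole principle.

Unsatisfiable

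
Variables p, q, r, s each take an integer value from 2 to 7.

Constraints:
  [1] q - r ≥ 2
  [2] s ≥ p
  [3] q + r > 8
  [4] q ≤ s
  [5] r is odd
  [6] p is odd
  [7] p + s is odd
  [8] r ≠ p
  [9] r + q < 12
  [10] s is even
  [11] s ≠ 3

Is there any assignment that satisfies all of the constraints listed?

Satisfiable

Setting (p, q, r, s) = (5, 6, 3, 6) satisfies everything: constraint 1: q - r = 3; constraint 3: q + r = 9, and the others follow.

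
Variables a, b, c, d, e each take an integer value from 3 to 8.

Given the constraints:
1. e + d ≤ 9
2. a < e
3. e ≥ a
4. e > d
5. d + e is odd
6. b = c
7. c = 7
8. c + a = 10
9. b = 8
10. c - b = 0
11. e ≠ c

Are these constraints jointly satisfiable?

Constraint 9 fixes b = 8 and constraint 7 fixes c = 7, but constraint 6 requires b = c. Since 8 ≠ 7, contradiction.

Unsatisfiable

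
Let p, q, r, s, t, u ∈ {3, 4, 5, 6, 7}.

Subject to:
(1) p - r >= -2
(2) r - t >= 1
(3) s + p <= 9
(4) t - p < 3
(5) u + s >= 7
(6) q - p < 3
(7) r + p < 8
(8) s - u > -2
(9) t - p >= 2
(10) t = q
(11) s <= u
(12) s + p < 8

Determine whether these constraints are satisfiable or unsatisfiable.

Unsatisfiable

Constraints 1, 2, and 9 give t − p ≥ 2, p − r ≥ -2, r − t ≥ 1.
Adding all 3 inequalities: the left sides telescope to 0, and the right sides sum to 2 + (-2) + 1 = 1. So 0 ≥ 1, which is false.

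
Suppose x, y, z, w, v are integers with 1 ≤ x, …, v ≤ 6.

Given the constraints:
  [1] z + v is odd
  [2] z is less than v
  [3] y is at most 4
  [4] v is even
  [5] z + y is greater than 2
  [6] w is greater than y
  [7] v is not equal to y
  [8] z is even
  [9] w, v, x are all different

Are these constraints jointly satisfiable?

Constraint 8 makes z even and constraint 4 makes v even, so z + v must be even. Constraint 1 says z + v is odd — contradiction.

Unsatisfiable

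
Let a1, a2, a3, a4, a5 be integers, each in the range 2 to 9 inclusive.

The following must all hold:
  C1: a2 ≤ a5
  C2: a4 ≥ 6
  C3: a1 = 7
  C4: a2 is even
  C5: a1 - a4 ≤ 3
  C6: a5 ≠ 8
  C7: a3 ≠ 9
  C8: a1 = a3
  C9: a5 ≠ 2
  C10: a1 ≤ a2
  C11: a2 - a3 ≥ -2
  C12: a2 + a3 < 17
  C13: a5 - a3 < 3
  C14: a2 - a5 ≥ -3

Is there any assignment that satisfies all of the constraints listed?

Try a1 = 7, a2 = 8, a3 = 7, a4 = 6, a5 = 9.
Check constraint 5: a1 - a4 = 1; constraint 11: a2 - a3 = 1. The remaining constraints are straightforward to verify.

Satisfiable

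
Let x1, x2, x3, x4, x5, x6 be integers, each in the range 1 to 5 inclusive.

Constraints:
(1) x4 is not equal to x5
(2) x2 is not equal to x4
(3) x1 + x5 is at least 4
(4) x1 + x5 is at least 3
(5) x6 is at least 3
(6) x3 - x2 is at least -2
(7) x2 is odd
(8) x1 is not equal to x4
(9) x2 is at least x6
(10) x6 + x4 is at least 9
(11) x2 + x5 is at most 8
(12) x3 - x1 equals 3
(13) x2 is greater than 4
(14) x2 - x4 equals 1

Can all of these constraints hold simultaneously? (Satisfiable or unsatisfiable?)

Try x1 = 2, x2 = 5, x3 = 5, x4 = 4, x5 = 3, x6 = 5.
Check constraint 3: x1 + x5 = 5; constraint 4: x1 + x5 = 5. The remaining constraints are straightforward to verify.

Satisfiable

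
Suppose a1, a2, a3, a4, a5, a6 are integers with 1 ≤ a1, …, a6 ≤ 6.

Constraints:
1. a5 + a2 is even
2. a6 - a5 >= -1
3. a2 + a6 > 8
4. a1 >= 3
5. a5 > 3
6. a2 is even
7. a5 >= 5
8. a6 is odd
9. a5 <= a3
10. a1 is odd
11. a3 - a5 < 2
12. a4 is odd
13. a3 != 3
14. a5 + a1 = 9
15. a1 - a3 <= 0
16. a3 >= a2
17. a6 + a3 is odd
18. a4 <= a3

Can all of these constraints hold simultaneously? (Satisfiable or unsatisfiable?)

One satisfying assignment is a1 = 3, a2 = 6, a3 = 6, a4 = 3, a5 = 6, a6 = 5.
For the less obvious constraints — constraint 2: a6 - a5 = -1; constraint 3: a2 + a6 = 11 — and the others hold by inspection.

Satisfiable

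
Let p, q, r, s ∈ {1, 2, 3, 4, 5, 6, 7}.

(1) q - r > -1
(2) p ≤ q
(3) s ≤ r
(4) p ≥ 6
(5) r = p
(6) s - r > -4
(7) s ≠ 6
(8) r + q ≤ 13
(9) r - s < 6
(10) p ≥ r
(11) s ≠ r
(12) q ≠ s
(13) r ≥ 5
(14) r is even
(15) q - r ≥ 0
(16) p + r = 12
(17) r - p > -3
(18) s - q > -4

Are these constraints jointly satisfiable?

Setting (p, q, r, s) = (6, 6, 6, 3) satisfies everything: constraint 1: q - r = 0; constraint 6: s - r = -3, and the others follow.

Satisfiable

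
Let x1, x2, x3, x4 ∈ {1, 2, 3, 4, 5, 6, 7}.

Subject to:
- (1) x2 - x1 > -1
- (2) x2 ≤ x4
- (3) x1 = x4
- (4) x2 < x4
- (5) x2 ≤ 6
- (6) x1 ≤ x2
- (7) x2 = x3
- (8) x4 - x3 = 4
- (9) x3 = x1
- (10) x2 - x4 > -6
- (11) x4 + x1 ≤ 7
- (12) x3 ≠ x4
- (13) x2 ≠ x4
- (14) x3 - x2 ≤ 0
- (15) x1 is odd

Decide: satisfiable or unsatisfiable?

Unsatisfiable

From constraints 3, 7, and 9, x2 = x3 = x1 = x4, so x2 = x4. But constraint 13 says x2 ≠ x4. Contradiction.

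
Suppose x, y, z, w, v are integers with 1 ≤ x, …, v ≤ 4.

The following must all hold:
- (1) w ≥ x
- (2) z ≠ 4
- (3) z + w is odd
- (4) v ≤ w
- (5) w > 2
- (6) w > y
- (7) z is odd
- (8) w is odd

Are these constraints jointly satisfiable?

Constraint 7 makes z odd and constraint 8 makes w odd, so z + w must be even. Constraint 3 says z + w is odd — contradiction.

Unsatisfiable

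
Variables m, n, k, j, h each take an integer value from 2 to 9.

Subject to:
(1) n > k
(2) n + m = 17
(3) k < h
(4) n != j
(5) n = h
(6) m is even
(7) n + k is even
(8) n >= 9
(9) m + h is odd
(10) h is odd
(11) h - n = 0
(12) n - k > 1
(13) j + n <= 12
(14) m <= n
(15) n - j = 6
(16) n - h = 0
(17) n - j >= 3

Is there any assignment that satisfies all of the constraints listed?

The assignment m = 8, n = 9, k = 5, j = 3, h = 9 works:
  constraint 2 holds since n + m = 17.
  constraint 11 holds since h - n = 0.
The rest check out directly.

Satisfiable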